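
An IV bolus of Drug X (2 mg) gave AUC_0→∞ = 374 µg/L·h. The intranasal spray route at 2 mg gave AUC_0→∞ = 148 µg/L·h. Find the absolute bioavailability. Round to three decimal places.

F = 0.396

F = (AUC_ev / D_ev) / (AUC_iv / D_iv)
  = (148/2) / (374/2)
  = 74 / 187 = 0.3957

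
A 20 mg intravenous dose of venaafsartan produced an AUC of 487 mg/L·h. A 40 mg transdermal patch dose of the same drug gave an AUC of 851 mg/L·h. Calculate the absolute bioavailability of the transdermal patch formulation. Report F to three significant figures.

F = 0.874

F = (AUC_ev / D_ev) / (AUC_iv / D_iv)
  = (851/40) / (487/20)
  = 21.275 / 24.35 = 0.8737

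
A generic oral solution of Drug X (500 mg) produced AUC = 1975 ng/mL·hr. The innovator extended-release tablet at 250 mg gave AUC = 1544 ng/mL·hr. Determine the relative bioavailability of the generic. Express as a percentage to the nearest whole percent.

F_rel = 64%

F_rel = (AUC_test/D_test) / (AUC_ref/D_ref)
      = (1975/500) / (1544/250)
      = 3.95 / 6.176 = 0.6396 = 63.96%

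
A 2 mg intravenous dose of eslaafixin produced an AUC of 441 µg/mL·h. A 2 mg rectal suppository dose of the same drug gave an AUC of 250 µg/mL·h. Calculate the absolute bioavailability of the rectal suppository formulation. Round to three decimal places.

F = 0.567

F = (AUC_ev / D_ev) / (AUC_iv / D_iv)
  = (250/2) / (441/2)
  = 125 / 220.5 = 0.5669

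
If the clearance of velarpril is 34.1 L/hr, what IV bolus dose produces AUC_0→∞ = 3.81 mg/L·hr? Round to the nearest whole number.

Dose = 130 mg

Dose_iv = CL × AUC_0→∞
     = 34.1 × 3.81 = 129.921 mg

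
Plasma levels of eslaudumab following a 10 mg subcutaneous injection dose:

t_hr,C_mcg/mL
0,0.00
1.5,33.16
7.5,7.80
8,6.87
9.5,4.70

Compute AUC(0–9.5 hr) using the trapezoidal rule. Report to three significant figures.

Trapezoidal AUC_0→9.5:
  [0→1.5]: (0.00+33.16)/2 × 1.5 = 24.87
  [1.5→7.5]: (33.16+7.80)/2 × 6 = 122.88
  [7.5→8]: (7.80+6.87)/2 × 0.5 = 3.6675
  [8→9.5]: (6.87+4.70)/2 × 1.5 = 8.6775
  Sum = 160.095 mcg/mL·hr

AUC = 160 mcg/mL·hr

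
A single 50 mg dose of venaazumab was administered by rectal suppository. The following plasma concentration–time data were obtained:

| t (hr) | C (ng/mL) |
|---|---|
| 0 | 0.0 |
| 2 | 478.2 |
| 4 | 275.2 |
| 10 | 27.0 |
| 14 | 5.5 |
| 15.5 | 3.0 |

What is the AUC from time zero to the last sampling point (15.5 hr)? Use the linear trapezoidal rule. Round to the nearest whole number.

Trapezoidal AUC_0→15.5:
  [0→2]: (0.0+478.2)/2 × 2 = 478.2
  [2→4]: (478.2+275.2)/2 × 2 = 753.4
  [4→10]: (275.2+27.0)/2 × 6 = 906.6
  [10→14]: (27.0+5.5)/2 × 4 = 65.0
  [14→15.5]: (5.5+3.0)/2 × 1.5 = 6.375
  Sum = 2209.575 ng/mL·hr

AUC = 2210 ng/mL·hr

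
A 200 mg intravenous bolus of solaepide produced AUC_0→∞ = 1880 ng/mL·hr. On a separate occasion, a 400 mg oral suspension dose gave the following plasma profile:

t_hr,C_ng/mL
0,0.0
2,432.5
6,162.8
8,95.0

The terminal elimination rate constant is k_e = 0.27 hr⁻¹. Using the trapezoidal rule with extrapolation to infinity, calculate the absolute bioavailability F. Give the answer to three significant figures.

F = 0.594

Trapezoidal AUC_0→8 (oral suspension):
  [0→2]: (0.0+432.5)/2 × 2 = 432.5
  [2→6]: (432.5+162.8)/2 × 4 = 1190.6
  [6→8]: (162.8+95.0)/2 × 2 = 257.8
  Sum = 1880.9 ng/mL·hr
Tail: C_last/k_e = 95.0/0.27 = 351.852
AUC_0→∞ (oral suspension) = 1880.9 + 351.852 = 2232.752 ng/mL·hr
F = (AUC_ev/D_ev)/(AUC_iv/D_iv) = (2232.752/400)/(1880/200) = 5.58188/9.4 = 0.5938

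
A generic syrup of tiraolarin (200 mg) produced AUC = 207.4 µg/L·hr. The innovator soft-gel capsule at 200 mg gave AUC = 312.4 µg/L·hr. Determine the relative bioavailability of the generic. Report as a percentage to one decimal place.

F_rel = 66.4%

F_rel = (AUC_test/D_test) / (AUC_ref/D_ref)
      = (207.4/200) / (312.4/200)
      = 1.037 / 1.562 = 0.6639 = 66.39%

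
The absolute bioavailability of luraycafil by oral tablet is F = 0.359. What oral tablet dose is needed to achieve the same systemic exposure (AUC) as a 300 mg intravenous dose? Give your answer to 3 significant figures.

For equal systemic exposure: F × D_ev = D_iv
D_ev = D_iv / F = 300 / 0.359 = 835.655 mg

D_oral = 836 mg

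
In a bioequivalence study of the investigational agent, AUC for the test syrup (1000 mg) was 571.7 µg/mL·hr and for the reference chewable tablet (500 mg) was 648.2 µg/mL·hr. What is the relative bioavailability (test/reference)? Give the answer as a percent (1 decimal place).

F_rel = (AUC_test/D_test) / (AUC_ref/D_ref)
      = (571.7/1000) / (648.2/500)
      = 0.5717 / 1.2964 = 0.4410 = 44.10%

F_rel = 44.1%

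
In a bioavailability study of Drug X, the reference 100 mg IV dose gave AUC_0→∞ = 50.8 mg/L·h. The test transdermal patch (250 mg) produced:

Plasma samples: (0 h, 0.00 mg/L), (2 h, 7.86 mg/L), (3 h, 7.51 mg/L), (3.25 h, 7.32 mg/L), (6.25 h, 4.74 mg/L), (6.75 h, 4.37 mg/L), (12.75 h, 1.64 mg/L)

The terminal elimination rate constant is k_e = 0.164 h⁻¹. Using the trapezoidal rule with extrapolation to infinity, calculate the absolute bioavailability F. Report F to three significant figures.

Trapezoidal AUC_0→12.75 (transdermal patch):
  [0→2]: (0.00+7.86)/2 × 2 = 7.86
  [2→3]: (7.86+7.51)/2 × 1 = 7.685
  [3→3.25]: (7.51+7.32)/2 × 0.25 = 1.85375
  [3.25→6.25]: (7.32+4.74)/2 × 3 = 18.09
  [6.25→6.75]: (4.74+4.37)/2 × 0.5 = 2.2775
  [6.75→12.75]: (4.37+1.64)/2 × 6 = 18.03
  Sum = 55.79625 mg/L·h
Tail: C_last/k_e = 1.64/0.164 = 10.000
AUC_0→∞ (transdermal patch) = 55.79625 + 10.000 = 65.79625 mg/L·h
F = (AUC_ev/D_ev)/(AUC_iv/D_iv) = (65.79625/250)/(50.8/100) = 0.263185/0.508 = 0.5181

F = 0.518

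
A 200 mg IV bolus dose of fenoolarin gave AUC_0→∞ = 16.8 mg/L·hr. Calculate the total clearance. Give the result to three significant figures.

CL = Dose_iv / AUC_0→∞
   = 200 / 16.8 = 11.9048 L/hr

CL = 11.9 L/hr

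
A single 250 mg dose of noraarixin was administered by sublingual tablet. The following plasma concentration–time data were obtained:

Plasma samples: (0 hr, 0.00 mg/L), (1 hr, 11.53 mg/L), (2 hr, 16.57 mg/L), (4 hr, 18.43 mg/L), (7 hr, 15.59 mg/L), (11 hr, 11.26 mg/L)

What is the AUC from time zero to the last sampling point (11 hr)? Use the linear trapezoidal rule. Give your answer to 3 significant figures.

AUC = 160 mg/L·hr

Trapezoidal AUC_0→11:
  [0→1]: (0.00+11.53)/2 × 1 = 5.765
  [1→2]: (11.53+16.57)/2 × 1 = 14.05
  [2→4]: (16.57+18.43)/2 × 2 = 35.0
  [4→7]: (18.43+15.59)/2 × 3 = 51.03
  [7→11]: (15.59+11.26)/2 × 4 = 53.7
  Sum = 159.545 mg/L·hr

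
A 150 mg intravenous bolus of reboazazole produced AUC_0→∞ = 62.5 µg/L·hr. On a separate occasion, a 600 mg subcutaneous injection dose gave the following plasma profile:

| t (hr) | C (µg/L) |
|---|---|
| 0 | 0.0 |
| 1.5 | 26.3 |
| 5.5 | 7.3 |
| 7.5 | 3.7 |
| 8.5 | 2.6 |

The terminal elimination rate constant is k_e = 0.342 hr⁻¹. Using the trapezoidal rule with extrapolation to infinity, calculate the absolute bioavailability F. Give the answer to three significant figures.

F = 0.435

Trapezoidal AUC_0→8.5 (subcutaneous injection):
  [0→1.5]: (0.0+26.3)/2 × 1.5 = 19.725
  [1.5→5.5]: (26.3+7.3)/2 × 4 = 67.2
  [5.5→7.5]: (7.3+3.7)/2 × 2 = 11.0
  [7.5→8.5]: (3.7+2.6)/2 × 1 = 3.15
  Sum = 101.075 µg/L·hr
Tail: C_last/k_e = 2.6/0.342 = 7.602
AUC_0→∞ (subcutaneous injection) = 101.075 + 7.602 = 108.677 µg/L·hr
F = (AUC_ev/D_ev)/(AUC_iv/D_iv) = (108.677/600)/(62.5/150) = 0.181128/0.416667 = 0.4347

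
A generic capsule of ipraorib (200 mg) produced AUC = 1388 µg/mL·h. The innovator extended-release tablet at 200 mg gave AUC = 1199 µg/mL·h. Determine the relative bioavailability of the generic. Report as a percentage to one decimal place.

F_rel = (AUC_test/D_test) / (AUC_ref/D_ref)
      = (1388/200) / (1199/200)
      = 6.94 / 5.995 = 1.1576 = 115.76%

F_rel = 115.8%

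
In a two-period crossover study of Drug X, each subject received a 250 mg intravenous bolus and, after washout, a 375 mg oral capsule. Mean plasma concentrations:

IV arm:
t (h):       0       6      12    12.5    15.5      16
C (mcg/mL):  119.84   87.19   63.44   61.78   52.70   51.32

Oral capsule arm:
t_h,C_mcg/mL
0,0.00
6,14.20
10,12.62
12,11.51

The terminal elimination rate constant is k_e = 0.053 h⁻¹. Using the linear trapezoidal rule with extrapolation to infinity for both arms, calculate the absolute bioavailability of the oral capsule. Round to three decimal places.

Trapezoidal AUC_0→16 (IV):
  [0→6]: (119.84+87.19)/2 × 6 = 621.09
  [6→12]: (87.19+63.44)/2 × 6 = 451.89
  [12→12.5]: (63.44+61.78)/2 × 0.5 = 31.305
  [12.5→15.5]: (61.78+52.70)/2 × 3 = 171.72
  [15.5→16]: (52.70+51.32)/2 × 0.5 = 26.005
  Sum = 1302.01 mcg/mL·h
IV tail: 51.32/0.053 = 968.302; AUC_iv,0→∞ = 1302.01 + 968.302 = 2270.312 mcg/mL·h
Trapezoidal AUC_0→12 (oral capsule):
  [0→6]: (0.00+14.20)/2 × 6 = 42.6
  [6→10]: (14.20+12.62)/2 × 4 = 53.64
  [10→12]: (12.62+11.51)/2 × 2 = 24.13
  Sum = 120.37 mcg/mL·h
oral capsule tail: 11.51/0.053 = 217.170; AUC_ev,0→∞ = 120.37 + 217.170 = 337.54 mcg/mL·h
F = (AUC_ev/D_ev)/(AUC_iv/D_iv) = (337.54/375)/(2270.312/250) = 0.900107/9.081248 = 0.0991

F = 0.099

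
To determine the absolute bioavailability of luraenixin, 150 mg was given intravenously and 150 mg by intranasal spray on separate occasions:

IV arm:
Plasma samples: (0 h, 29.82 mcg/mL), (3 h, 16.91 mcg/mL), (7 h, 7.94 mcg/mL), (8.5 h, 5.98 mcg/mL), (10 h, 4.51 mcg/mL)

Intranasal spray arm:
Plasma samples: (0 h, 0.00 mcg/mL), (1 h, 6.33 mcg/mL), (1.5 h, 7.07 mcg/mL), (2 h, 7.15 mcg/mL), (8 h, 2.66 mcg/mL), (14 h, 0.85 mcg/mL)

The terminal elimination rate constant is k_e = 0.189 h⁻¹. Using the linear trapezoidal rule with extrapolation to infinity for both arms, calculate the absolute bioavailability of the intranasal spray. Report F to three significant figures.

Trapezoidal AUC_0→10 (IV):
  [0→3]: (29.82+16.91)/2 × 3 = 70.095
  [3→7]: (16.91+7.94)/2 × 4 = 49.7
  [7→8.5]: (7.94+5.98)/2 × 1.5 = 10.44
  [8.5→10]: (5.98+4.51)/2 × 1.5 = 7.8675
  Sum = 138.1025 mcg/mL·h
IV tail: 4.51/0.189 = 23.862; AUC_iv,0→∞ = 138.1025 + 23.862 = 161.9645 mcg/mL·h
Trapezoidal AUC_0→14 (intranasal spray):
  [0→1]: (0.00+6.33)/2 × 1 = 3.165
  [1→1.5]: (6.33+7.07)/2 × 0.5 = 3.35
  [1.5→2]: (7.07+7.15)/2 × 0.5 = 3.555
  [2→8]: (7.15+2.66)/2 × 6 = 29.43
  [8→14]: (2.66+0.85)/2 × 6 = 10.53
  Sum = 50.03 mcg/mL·h
intranasal spray tail: 0.85/0.189 = 4.497; AUC_ev,0→∞ = 50.03 + 4.497 = 54.527 mcg/mL·h
F = (AUC_ev/D_ev)/(AUC_iv/D_iv) = (54.527/150)/(161.9645/150) = 0.363513/1.07976 = 0.3367

F = 0.337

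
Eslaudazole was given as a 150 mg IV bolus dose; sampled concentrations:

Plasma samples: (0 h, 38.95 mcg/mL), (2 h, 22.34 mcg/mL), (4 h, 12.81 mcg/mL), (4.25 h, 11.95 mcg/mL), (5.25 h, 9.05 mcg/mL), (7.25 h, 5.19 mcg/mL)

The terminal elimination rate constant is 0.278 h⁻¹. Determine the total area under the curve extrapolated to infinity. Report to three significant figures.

Trapezoidal AUC_0→7.25:
  [0→2]: (38.95+22.34)/2 × 2 = 61.29
  [2→4]: (22.34+12.81)/2 × 2 = 35.15
  [4→4.25]: (12.81+11.95)/2 × 0.25 = 3.095
  [4.25→5.25]: (11.95+9.05)/2 × 1 = 10.5
  [5.25→7.25]: (9.05+5.19)/2 × 2 = 14.24
  Sum = 124.275 mcg/mL·h
Extrapolated tail: C_last / k_e = 5.19 / 0.278 = 18.669
AUC_0→∞ = 124.275 + 18.669 = 142.944 mcg/mL·h

AUC = 143 mcg/mL·h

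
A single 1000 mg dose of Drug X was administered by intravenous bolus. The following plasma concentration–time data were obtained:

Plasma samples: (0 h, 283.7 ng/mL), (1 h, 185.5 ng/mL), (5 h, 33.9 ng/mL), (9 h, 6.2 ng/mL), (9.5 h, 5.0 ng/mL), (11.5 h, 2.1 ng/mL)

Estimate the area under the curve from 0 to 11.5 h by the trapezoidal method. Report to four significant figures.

AUC = 763.5 ng/mL·h

Trapezoidal AUC_0→11.5:
  [0→1]: (283.7+185.5)/2 × 1 = 234.6
  [1→5]: (185.5+33.9)/2 × 4 = 438.8
  [5→9]: (33.9+6.2)/2 × 4 = 80.2
  [9→9.5]: (6.2+5.0)/2 × 0.5 = 2.8
  [9.5→11.5]: (5.0+2.1)/2 × 2 = 7.1
  Sum = 763.5 ng/mL·h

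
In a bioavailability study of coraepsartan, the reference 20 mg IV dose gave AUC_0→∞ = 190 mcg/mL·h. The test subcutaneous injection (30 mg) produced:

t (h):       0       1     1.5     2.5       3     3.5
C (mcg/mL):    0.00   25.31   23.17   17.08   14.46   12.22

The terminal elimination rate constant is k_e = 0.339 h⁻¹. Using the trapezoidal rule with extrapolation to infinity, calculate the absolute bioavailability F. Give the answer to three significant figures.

Trapezoidal AUC_0→3.5 (subcutaneous injection):
  [0→1]: (0.00+25.31)/2 × 1 = 12.655
  [1→1.5]: (25.31+23.17)/2 × 0.5 = 12.12
  [1.5→2.5]: (23.17+17.08)/2 × 1 = 20.125
  [2.5→3]: (17.08+14.46)/2 × 0.5 = 7.885
  [3→3.5]: (14.46+12.22)/2 × 0.5 = 6.67
  Sum = 59.455 mcg/mL·h
Tail: C_last/k_e = 12.22/0.339 = 36.047
AUC_0→∞ (subcutaneous injection) = 59.455 + 36.047 = 95.502 mcg/mL·h
F = (AUC_ev/D_ev)/(AUC_iv/D_iv) = (95.502/30)/(190/20) = 3.1834/9.5 = 0.3351

F = 0.335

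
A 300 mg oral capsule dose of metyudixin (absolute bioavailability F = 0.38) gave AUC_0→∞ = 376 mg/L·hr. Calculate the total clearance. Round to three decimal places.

CL = 0.303 L/hr

CL = F × Dose / AUC_0→∞
   = 0.38 × 300 / 376 = 0.303191 L/hr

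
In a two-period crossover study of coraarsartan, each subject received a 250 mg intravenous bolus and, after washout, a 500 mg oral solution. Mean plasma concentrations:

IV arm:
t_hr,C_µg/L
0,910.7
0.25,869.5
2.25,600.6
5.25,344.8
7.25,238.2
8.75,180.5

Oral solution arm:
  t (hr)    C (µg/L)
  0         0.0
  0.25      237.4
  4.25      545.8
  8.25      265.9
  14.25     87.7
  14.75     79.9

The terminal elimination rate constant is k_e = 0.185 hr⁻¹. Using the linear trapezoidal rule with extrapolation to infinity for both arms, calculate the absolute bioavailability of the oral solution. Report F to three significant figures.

Trapezoidal AUC_0→8.75 (IV):
  [0→0.25]: (910.7+869.5)/2 × 0.25 = 222.525
  [0.25→2.25]: (869.5+600.6)/2 × 2 = 1470.1
  [2.25→5.25]: (600.6+344.8)/2 × 3 = 1418.1
  [5.25→7.25]: (344.8+238.2)/2 × 2 = 583.0
  [7.25→8.75]: (238.2+180.5)/2 × 1.5 = 314.025
  Sum = 4007.75 µg/L·hr
IV tail: 180.5/0.185 = 975.676; AUC_iv,0→∞ = 4007.75 + 975.676 = 4983.426 µg/L·hr
Trapezoidal AUC_0→14.75 (oral solution):
  [0→0.25]: (0.0+237.4)/2 × 0.25 = 29.675
  [0.25→4.25]: (237.4+545.8)/2 × 4 = 1566.4
  [4.25→8.25]: (545.8+265.9)/2 × 4 = 1623.4
  [8.25→14.25]: (265.9+87.7)/2 × 6 = 1060.8
  [14.25→14.75]: (87.7+79.9)/2 × 0.5 = 41.9
  Sum = 4322.175 µg/L·hr
oral solution tail: 79.9/0.185 = 431.892; AUC_ev,0→∞ = 4322.175 + 431.892 = 4754.067 µg/L·hr
F = (AUC_ev/D_ev)/(AUC_iv/D_iv) = (4754.067/500)/(4983.426/250) = 9.508134/19.933704 = 0.4770

F = 0.477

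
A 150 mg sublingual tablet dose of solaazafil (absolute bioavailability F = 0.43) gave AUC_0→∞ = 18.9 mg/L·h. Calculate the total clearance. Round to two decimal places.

CL = 3.41 L/h

CL = F × Dose / AUC_0→∞
   = 0.43 × 150 / 18.9 = 3.4127 L/h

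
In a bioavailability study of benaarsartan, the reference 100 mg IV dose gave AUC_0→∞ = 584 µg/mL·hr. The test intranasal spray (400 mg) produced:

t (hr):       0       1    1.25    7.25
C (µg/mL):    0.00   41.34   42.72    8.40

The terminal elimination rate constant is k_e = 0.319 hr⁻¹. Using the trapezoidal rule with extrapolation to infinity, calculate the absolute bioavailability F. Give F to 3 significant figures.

F = 0.0903

Trapezoidal AUC_0→7.25 (intranasal spray):
  [0→1]: (0.00+41.34)/2 × 1 = 20.67
  [1→1.25]: (41.34+42.72)/2 × 0.25 = 10.5075
  [1.25→7.25]: (42.72+8.40)/2 × 6 = 153.36
  Sum = 184.5375 µg/mL·hr
Tail: C_last/k_e = 8.40/0.319 = 26.332
AUC_0→∞ (intranasal spray) = 184.5375 + 26.332 = 210.8695 µg/mL·hr
F = (AUC_ev/D_ev)/(AUC_iv/D_iv) = (210.8695/400)/(584/100) = 0.52717375/5.84 = 0.0903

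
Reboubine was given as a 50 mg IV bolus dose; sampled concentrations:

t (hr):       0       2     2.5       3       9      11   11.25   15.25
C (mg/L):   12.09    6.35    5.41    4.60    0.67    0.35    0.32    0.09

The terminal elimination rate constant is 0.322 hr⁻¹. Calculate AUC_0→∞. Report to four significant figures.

AUC = 41.90 mg/L·hr

Trapezoidal AUC_0→15.25:
  [0→2]: (12.09+6.35)/2 × 2 = 18.44
  [2→2.5]: (6.35+5.41)/2 × 0.5 = 2.94
  [2.5→3]: (5.41+4.60)/2 × 0.5 = 2.5025
  [3→9]: (4.60+0.67)/2 × 6 = 15.81
  [9→11]: (0.67+0.35)/2 × 2 = 1.02
  [11→11.25]: (0.35+0.32)/2 × 0.25 = 0.08375
  [11.25→15.25]: (0.32+0.09)/2 × 4 = 0.82
  Sum = 41.61625 mg/L·hr
Extrapolated tail: C_last / k_e = 0.09 / 0.322 = 0.280
AUC_0→∞ = 41.61625 + 0.280 = 41.89625 mg/L·hr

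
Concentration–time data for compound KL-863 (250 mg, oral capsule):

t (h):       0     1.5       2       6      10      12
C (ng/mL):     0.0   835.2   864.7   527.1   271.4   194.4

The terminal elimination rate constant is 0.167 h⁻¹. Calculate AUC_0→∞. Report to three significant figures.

Trapezoidal AUC_0→12:
  [0→1.5]: (0.0+835.2)/2 × 1.5 = 626.4
  [1.5→2]: (835.2+864.7)/2 × 0.5 = 424.975
  [2→6]: (864.7+527.1)/2 × 4 = 2783.6
  [6→10]: (527.1+271.4)/2 × 4 = 1597.0
  [10→12]: (271.4+194.4)/2 × 2 = 465.8
  Sum = 5897.775 ng/mL·h
Extrapolated tail: C_last / k_e = 194.4 / 0.167 = 1164.072
AUC_0→∞ = 5897.775 + 1164.072 = 7061.847 ng/mL·h

AUC = 7060 ng/mL·h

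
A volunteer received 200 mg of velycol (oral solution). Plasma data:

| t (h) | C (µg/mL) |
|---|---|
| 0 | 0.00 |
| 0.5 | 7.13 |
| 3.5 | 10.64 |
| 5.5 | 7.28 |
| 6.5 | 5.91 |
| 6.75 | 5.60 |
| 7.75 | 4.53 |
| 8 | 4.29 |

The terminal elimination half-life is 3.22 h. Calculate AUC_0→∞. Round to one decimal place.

AUC = 80.5 µg/mL·h

Trapezoidal AUC_0→8:
  [0→0.5]: (0.00+7.13)/2 × 0.5 = 1.7825
  [0.5→3.5]: (7.13+10.64)/2 × 3 = 26.655
  [3.5→5.5]: (10.64+7.28)/2 × 2 = 17.92
  [5.5→6.5]: (7.28+5.91)/2 × 1 = 6.595
  [6.5→6.75]: (5.91+5.60)/2 × 0.25 = 1.43875
  [6.75→7.75]: (5.60+4.53)/2 × 1 = 5.065
  [7.75→8]: (4.53+4.29)/2 × 0.25 = 1.1025
  Sum = 60.55875 µg/mL·h
k_e = ln2 / t½ = 0.693147 / 3.22 = 0.2153 h^-1
Extrapolated tail: C_last / k_e = 4.29 / 0.2153 = 19.926
AUC_0→∞ = 60.55875 + 19.926 = 80.48475 µg/mL·h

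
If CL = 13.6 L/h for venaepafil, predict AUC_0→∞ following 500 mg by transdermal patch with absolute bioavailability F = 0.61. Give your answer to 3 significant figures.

AUC = 22.4 mg/L·h

AUC_0→∞ = F × Dose / CL
        = 0.61 × 500 / 13.6 = 22.4265 mg/L·h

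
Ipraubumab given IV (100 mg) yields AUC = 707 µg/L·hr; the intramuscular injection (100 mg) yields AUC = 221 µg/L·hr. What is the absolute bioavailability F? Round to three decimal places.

F = 0.313

F = (AUC_ev / D_ev) / (AUC_iv / D_iv)
  = (221/100) / (707/100)
  = 2.21 / 7.07 = 0.3126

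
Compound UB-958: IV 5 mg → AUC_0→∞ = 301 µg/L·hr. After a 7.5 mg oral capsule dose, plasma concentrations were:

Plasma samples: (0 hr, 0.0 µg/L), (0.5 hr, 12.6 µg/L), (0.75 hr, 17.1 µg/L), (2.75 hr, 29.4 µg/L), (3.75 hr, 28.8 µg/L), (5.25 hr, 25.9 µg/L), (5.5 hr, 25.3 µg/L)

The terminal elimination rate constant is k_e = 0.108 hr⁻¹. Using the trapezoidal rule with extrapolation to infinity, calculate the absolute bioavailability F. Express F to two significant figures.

F = 0.81

Trapezoidal AUC_0→5.5 (oral capsule):
  [0→0.5]: (0.0+12.6)/2 × 0.5 = 3.15
  [0.5→0.75]: (12.6+17.1)/2 × 0.25 = 3.7125
  [0.75→2.75]: (17.1+29.4)/2 × 2 = 46.5
  [2.75→3.75]: (29.4+28.8)/2 × 1 = 29.1
  [3.75→5.25]: (28.8+25.9)/2 × 1.5 = 41.025
  [5.25→5.5]: (25.9+25.3)/2 × 0.25 = 6.4
  Sum = 129.8875 µg/L·hr
Tail: C_last/k_e = 25.3/0.108 = 234.259
AUC_0→∞ (oral capsule) = 129.8875 + 234.259 = 364.1465 µg/L·hr
F = (AUC_ev/D_ev)/(AUC_iv/D_iv) = (364.1465/7.5)/(301/5) = 48.5529/60.2 = 0.8065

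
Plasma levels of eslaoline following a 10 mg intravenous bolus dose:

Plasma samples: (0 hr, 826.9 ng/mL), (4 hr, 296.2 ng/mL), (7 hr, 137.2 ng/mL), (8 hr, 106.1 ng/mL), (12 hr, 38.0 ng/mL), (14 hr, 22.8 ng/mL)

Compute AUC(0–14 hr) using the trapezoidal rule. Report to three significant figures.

Trapezoidal AUC_0→14:
  [0→4]: (826.9+296.2)/2 × 4 = 2246.2
  [4→7]: (296.2+137.2)/2 × 3 = 650.1
  [7→8]: (137.2+106.1)/2 × 1 = 121.65
  [8→12]: (106.1+38.0)/2 × 4 = 288.2
  [12→14]: (38.0+22.8)/2 × 2 = 60.8
  Sum = 3366.95 ng/mL·hr

AUC = 3370 ng/mL·hr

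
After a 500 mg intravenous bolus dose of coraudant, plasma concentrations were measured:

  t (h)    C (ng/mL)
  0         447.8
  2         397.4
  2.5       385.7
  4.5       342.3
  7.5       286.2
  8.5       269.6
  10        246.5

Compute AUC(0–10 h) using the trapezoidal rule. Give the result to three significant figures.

AUC = 3380 ng/mL·h

Trapezoidal AUC_0→10:
  [0→2]: (447.8+397.4)/2 × 2 = 845.2
  [2→2.5]: (397.4+385.7)/2 × 0.5 = 195.775
  [2.5→4.5]: (385.7+342.3)/2 × 2 = 728.0
  [4.5→7.5]: (342.3+286.2)/2 × 3 = 942.75
  [7.5→8.5]: (286.2+269.6)/2 × 1 = 277.9
  [8.5→10]: (269.6+246.5)/2 × 1.5 = 387.075
  Sum = 3376.7 ng/mL·h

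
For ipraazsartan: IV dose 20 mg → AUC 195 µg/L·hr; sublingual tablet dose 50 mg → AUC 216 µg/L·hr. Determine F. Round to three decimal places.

F = 0.443

F = (AUC_ev / D_ev) / (AUC_iv / D_iv)
  = (216/50) / (195/20)
  = 4.32 / 9.75 = 0.4431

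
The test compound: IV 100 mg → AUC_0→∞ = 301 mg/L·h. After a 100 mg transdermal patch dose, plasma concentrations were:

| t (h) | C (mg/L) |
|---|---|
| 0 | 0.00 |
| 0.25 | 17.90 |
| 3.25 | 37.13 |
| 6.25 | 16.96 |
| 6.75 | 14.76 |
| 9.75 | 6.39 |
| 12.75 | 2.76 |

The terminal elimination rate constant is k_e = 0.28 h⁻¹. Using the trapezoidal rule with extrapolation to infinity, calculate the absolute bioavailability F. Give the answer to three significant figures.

Trapezoidal AUC_0→12.75 (transdermal patch):
  [0→0.25]: (0.00+17.90)/2 × 0.25 = 2.2375
  [0.25→3.25]: (17.90+37.13)/2 × 3 = 82.545
  [3.25→6.25]: (37.13+16.96)/2 × 3 = 81.135
  [6.25→6.75]: (16.96+14.76)/2 × 0.5 = 7.93
  [6.75→9.75]: (14.76+6.39)/2 × 3 = 31.725
  [9.75→12.75]: (6.39+2.76)/2 × 3 = 13.725
  Sum = 219.2975 mg/L·h
Tail: C_last/k_e = 2.76/0.28 = 9.857
AUC_0→∞ (transdermal patch) = 219.2975 + 9.857 = 229.1545 mg/L·h
F = (AUC_ev/D_ev)/(AUC_iv/D_iv) = (229.1545/100)/(301/100) = 2.291545/3.01 = 0.7613

F = 0.761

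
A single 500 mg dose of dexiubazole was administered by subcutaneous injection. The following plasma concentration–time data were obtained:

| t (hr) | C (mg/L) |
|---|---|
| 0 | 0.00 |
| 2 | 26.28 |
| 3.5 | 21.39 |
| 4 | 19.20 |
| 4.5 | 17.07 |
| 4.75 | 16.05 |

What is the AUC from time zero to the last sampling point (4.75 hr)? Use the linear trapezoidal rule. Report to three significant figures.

AUC = 85.4 mg/L·hr

Trapezoidal AUC_0→4.75:
  [0→2]: (0.00+26.28)/2 × 2 = 26.28
  [2→3.5]: (26.28+21.39)/2 × 1.5 = 35.7525
  [3.5→4]: (21.39+19.20)/2 × 0.5 = 10.1475
  [4→4.5]: (19.20+17.07)/2 × 0.5 = 9.0675
  [4.5→4.75]: (17.07+16.05)/2 × 0.25 = 4.14
  Sum = 85.3875 mg/L·hr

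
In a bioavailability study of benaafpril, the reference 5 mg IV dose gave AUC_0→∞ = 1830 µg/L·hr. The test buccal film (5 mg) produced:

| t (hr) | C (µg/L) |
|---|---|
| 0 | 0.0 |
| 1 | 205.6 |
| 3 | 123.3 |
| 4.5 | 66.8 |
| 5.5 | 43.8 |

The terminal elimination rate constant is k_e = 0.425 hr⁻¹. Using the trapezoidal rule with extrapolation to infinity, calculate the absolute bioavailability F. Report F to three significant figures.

F = 0.400

Trapezoidal AUC_0→5.5 (buccal film):
  [0→1]: (0.0+205.6)/2 × 1 = 102.8
  [1→3]: (205.6+123.3)/2 × 2 = 328.9
  [3→4.5]: (123.3+66.8)/2 × 1.5 = 142.575
  [4.5→5.5]: (66.8+43.8)/2 × 1 = 55.3
  Sum = 629.575 µg/L·hr
Tail: C_last/k_e = 43.8/0.425 = 103.059
AUC_0→∞ (buccal film) = 629.575 + 103.059 = 732.634 µg/L·hr
F = (AUC_ev/D_ev)/(AUC_iv/D_iv) = (732.634/5)/(1830/5) = 146.5268/366 = 0.4003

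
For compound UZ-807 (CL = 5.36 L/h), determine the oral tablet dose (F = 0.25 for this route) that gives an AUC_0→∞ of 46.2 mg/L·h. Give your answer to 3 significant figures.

Dose = CL × AUC_0→∞ / F
     = 5.36 × 46.2 / 0.25 = 990.528 mg

Dose = 991 mg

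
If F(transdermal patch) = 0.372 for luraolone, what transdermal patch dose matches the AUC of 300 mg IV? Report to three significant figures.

D_transdermal = 806 mg

For equal systemic exposure: F × D_ev = D_iv
D_ev = D_iv / F = 300 / 0.372 = 806.452 mg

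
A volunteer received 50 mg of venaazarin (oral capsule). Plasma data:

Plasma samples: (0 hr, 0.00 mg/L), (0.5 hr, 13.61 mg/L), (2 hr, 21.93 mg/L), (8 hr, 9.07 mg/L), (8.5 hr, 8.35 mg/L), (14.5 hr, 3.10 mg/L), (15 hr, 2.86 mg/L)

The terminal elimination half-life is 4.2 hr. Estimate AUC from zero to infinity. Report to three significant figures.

Trapezoidal AUC_0→15:
  [0→0.5]: (0.00+13.61)/2 × 0.5 = 3.4025
  [0.5→2]: (13.61+21.93)/2 × 1.5 = 26.655
  [2→8]: (21.93+9.07)/2 × 6 = 93.0
  [8→8.5]: (9.07+8.35)/2 × 0.5 = 4.355
  [8.5→14.5]: (8.35+3.10)/2 × 6 = 34.35
  [14.5→15]: (3.10+2.86)/2 × 0.5 = 1.49
  Sum = 163.2525 mg/L·hr
k_e = ln2 / t½ = 0.693147 / 4.2 = 0.1650 hr^-1
Extrapolated tail: C_last / k_e = 2.86 / 0.165 = 17.333
AUC_0→∞ = 163.2525 + 17.333 = 180.5855 mg/L·hr

AUC = 181 mg/L·hr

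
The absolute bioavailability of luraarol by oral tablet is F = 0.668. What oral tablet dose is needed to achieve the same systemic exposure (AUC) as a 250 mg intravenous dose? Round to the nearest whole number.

D_oral = 374 mg

For equal systemic exposure: F × D_ev = D_iv
D_ev = D_iv / F = 250 / 0.668 = 374.251 mg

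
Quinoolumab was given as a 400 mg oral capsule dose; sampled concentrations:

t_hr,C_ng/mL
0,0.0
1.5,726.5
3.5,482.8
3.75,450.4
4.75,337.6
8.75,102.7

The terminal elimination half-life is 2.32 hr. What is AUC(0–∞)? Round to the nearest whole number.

AUC = 3489 ng/mL·hr

Trapezoidal AUC_0→8.75:
  [0→1.5]: (0.0+726.5)/2 × 1.5 = 544.875
  [1.5→3.5]: (726.5+482.8)/2 × 2 = 1209.3
  [3.5→3.75]: (482.8+450.4)/2 × 0.25 = 116.65
  [3.75→4.75]: (450.4+337.6)/2 × 1 = 394.0
  [4.75→8.75]: (337.6+102.7)/2 × 4 = 880.6
  Sum = 3145.425 ng/mL·hr
k_e = ln2 / t½ = 0.693147 / 2.32 = 0.2988 hr^-1
Extrapolated tail: C_last / k_e = 102.7 / 0.2988 = 343.708
AUC_0→∞ = 3145.425 + 343.708 = 3489.133 ng/mL·hr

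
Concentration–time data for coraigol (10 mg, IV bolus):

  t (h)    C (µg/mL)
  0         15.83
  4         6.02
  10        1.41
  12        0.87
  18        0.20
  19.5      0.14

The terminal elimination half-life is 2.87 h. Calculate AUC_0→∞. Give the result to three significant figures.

AUC = 72.3 µg/mL·h

Trapezoidal AUC_0→19.5:
  [0→4]: (15.83+6.02)/2 × 4 = 43.7
  [4→10]: (6.02+1.41)/2 × 6 = 22.29
  [10→12]: (1.41+0.87)/2 × 2 = 2.28
  [12→18]: (0.87+0.20)/2 × 6 = 3.21
  [18→19.5]: (0.20+0.14)/2 × 1.5 = 0.255
  Sum = 71.735 µg/mL·h
k_e = ln2 / t½ = 0.693147 / 2.87 = 0.2415 h^-1
Extrapolated tail: C_last / k_e = 0.14 / 0.2415 = 0.580
AUC_0→∞ = 71.735 + 0.580 = 72.315 µg/mL·h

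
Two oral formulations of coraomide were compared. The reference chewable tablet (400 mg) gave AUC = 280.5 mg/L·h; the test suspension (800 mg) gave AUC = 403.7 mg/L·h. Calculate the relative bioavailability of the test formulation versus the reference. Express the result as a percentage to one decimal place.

F_rel = (AUC_test/D_test) / (AUC_ref/D_ref)
      = (403.7/800) / (280.5/400)
      = 0.504625 / 0.70125 = 0.7196 = 71.96%

F_rel = 72.0%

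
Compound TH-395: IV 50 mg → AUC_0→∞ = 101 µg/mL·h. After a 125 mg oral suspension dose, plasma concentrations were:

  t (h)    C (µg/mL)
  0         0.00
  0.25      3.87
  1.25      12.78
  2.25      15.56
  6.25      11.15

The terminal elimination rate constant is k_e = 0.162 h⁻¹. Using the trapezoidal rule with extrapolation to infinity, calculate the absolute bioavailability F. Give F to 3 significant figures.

F = 0.575

Trapezoidal AUC_0→6.25 (oral suspension):
  [0→0.25]: (0.00+3.87)/2 × 0.25 = 0.48375
  [0.25→1.25]: (3.87+12.78)/2 × 1 = 8.325
  [1.25→2.25]: (12.78+15.56)/2 × 1 = 14.17
  [2.25→6.25]: (15.56+11.15)/2 × 4 = 53.42
  Sum = 76.39875 µg/mL·h
Tail: C_last/k_e = 11.15/0.162 = 68.827
AUC_0→∞ (oral suspension) = 76.39875 + 68.827 = 145.22575 µg/mL·h
F = (AUC_ev/D_ev)/(AUC_iv/D_iv) = (145.22575/125)/(101/50) = 1.161806/2.02 = 0.5752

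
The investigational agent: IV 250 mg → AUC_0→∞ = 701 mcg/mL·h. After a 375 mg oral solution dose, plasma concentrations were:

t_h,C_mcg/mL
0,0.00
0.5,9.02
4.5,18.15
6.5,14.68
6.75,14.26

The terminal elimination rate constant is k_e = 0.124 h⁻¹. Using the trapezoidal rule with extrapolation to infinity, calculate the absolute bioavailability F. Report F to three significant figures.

Trapezoidal AUC_0→6.75 (oral solution):
  [0→0.5]: (0.00+9.02)/2 × 0.5 = 2.255
  [0.5→4.5]: (9.02+18.15)/2 × 4 = 54.34
  [4.5→6.5]: (18.15+14.68)/2 × 2 = 32.83
  [6.5→6.75]: (14.68+14.26)/2 × 0.25 = 3.6175
  Sum = 93.0425 mcg/mL·h
Tail: C_last/k_e = 14.26/0.124 = 115.000
AUC_0→∞ (oral solution) = 93.0425 + 115.000 = 208.0425 mcg/mL·h
F = (AUC_ev/D_ev)/(AUC_iv/D_iv) = (208.0425/375)/(701/250) = 0.55478/2.804 = 0.1979

F = 0.198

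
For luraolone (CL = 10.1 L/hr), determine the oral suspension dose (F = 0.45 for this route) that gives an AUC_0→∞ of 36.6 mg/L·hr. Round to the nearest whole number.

Dose = CL × AUC_0→∞ / F
     = 10.1 × 36.6 / 0.45 = 821.467 mg

Dose = 821 mg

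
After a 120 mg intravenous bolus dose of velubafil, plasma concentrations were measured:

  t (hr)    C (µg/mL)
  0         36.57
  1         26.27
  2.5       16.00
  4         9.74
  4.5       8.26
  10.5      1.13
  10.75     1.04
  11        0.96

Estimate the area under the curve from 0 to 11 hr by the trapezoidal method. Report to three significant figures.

AUC = 116 µg/mL·hr

Trapezoidal AUC_0→11:
  [0→1]: (36.57+26.27)/2 × 1 = 31.42
  [1→2.5]: (26.27+16.00)/2 × 1.5 = 31.7025
  [2.5→4]: (16.00+9.74)/2 × 1.5 = 19.305
  [4→4.5]: (9.74+8.26)/2 × 0.5 = 4.5
  [4.5→10.5]: (8.26+1.13)/2 × 6 = 28.17
  [10.5→10.75]: (1.13+1.04)/2 × 0.25 = 0.27125
  [10.75→11]: (1.04+0.96)/2 × 0.25 = 0.25
  Sum = 115.61875 µg/mL·hr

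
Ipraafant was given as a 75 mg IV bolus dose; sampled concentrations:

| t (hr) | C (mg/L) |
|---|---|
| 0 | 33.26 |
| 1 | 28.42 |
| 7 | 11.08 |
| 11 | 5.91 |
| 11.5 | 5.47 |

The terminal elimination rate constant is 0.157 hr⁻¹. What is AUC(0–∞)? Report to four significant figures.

AUC = 221.0 mg/L·hr

Trapezoidal AUC_0→11.5:
  [0→1]: (33.26+28.42)/2 × 1 = 30.84
  [1→7]: (28.42+11.08)/2 × 6 = 118.5
  [7→11]: (11.08+5.91)/2 × 4 = 33.98
  [11→11.5]: (5.91+5.47)/2 × 0.5 = 2.845
  Sum = 186.165 mg/L·hr
Extrapolated tail: C_last / k_e = 5.47 / 0.157 = 34.841
AUC_0→∞ = 186.165 + 34.841 = 221.006 mg/L·hr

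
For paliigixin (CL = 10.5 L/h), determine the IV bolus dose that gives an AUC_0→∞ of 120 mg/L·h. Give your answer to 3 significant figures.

Dose_iv = CL × AUC_0→∞
     = 10.5 × 120 = 1260 mg

Dose = 1260 mg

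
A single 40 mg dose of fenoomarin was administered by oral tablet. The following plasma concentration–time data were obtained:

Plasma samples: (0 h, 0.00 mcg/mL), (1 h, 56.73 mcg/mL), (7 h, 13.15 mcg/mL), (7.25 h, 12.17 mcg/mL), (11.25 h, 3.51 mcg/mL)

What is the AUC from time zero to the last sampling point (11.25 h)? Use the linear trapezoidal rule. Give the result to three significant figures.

Trapezoidal AUC_0→11.25:
  [0→1]: (0.00+56.73)/2 × 1 = 28.365
  [1→7]: (56.73+13.15)/2 × 6 = 209.64
  [7→7.25]: (13.15+12.17)/2 × 0.25 = 3.165
  [7.25→11.25]: (12.17+3.51)/2 × 4 = 31.36
  Sum = 272.53 mcg/mL·h

AUC = 273 mcg/mL·h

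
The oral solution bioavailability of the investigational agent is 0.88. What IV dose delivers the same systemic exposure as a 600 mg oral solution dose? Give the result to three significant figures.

D_iv = 528 mg

Systemic exposure from an extravascular dose = F × D_ev, so the equivalent IV dose is F × D_ev.
D_iv = F × D_ev = 0.88 × 600 = 528 mg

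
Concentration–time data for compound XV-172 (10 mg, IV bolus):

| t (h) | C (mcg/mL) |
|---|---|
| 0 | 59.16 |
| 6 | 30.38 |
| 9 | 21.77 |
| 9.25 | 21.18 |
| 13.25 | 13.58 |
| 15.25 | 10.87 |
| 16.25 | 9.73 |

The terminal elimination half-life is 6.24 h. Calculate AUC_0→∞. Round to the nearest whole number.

AUC = 544 mcg/mL·h

Trapezoidal AUC_0→16.25:
  [0→6]: (59.16+30.38)/2 × 6 = 268.62
  [6→9]: (30.38+21.77)/2 × 3 = 78.225
  [9→9.25]: (21.77+21.18)/2 × 0.25 = 5.36875
  [9.25→13.25]: (21.18+13.58)/2 × 4 = 69.52
  [13.25→15.25]: (13.58+10.87)/2 × 2 = 24.45
  [15.25→16.25]: (10.87+9.73)/2 × 1 = 10.3
  Sum = 456.48375 mcg/mL·h
k_e = ln2 / t½ = 0.693147 / 6.24 = 0.1111 h^-1
Extrapolated tail: C_last / k_e = 9.73 / 0.1111 = 87.579
AUC_0→∞ = 456.48375 + 87.579 = 544.06275 mcg/mL·h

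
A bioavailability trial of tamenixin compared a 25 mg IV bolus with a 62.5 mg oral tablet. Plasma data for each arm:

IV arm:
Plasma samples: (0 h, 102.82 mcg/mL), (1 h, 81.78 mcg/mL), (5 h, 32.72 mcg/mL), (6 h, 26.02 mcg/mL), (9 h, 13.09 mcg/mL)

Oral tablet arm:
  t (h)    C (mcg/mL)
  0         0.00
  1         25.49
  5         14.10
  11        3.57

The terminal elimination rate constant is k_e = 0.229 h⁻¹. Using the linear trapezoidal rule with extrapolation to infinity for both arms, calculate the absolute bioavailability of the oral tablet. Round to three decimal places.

F = 0.138

Trapezoidal AUC_0→9 (IV):
  [0→1]: (102.82+81.78)/2 × 1 = 92.3
  [1→5]: (81.78+32.72)/2 × 4 = 229.0
  [5→6]: (32.72+26.02)/2 × 1 = 29.37
  [6→9]: (26.02+13.09)/2 × 3 = 58.665
  Sum = 409.335 mcg/mL·h
IV tail: 13.09/0.229 = 57.162; AUC_iv,0→∞ = 409.335 + 57.162 = 466.497 mcg/mL·h
Trapezoidal AUC_0→11 (oral tablet):
  [0→1]: (0.00+25.49)/2 × 1 = 12.745
  [1→5]: (25.49+14.10)/2 × 4 = 79.18
  [5→11]: (14.10+3.57)/2 × 6 = 53.01
  Sum = 144.935 mcg/mL·h
oral tablet tail: 3.57/0.229 = 15.590; AUC_ev,0→∞ = 144.935 + 15.590 = 160.525 mcg/mL·h
F = (AUC_ev/D_ev)/(AUC_iv/D_iv) = (160.525/62.5)/(466.497/25) = 2.5684/18.65988 = 0.1376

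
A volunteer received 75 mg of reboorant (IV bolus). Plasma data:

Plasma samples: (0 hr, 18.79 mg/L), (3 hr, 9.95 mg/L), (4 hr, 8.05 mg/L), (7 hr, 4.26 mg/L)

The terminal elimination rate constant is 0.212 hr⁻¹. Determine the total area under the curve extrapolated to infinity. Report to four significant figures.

AUC = 90.67 mg/L·hr

Trapezoidal AUC_0→7:
  [0→3]: (18.79+9.95)/2 × 3 = 43.11
  [3→4]: (9.95+8.05)/2 × 1 = 9.0
  [4→7]: (8.05+4.26)/2 × 3 = 18.465
  Sum = 70.575 mg/L·hr
Extrapolated tail: C_last / k_e = 4.26 / 0.212 = 20.094
AUC_0→∞ = 70.575 + 20.094 = 90.669 mg/L·hr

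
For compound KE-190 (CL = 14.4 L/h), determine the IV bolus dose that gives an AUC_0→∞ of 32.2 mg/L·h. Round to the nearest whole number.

Dose = 464 mg

Dose_iv = CL × AUC_0→∞
     = 14.4 × 32.2 = 463.68 mg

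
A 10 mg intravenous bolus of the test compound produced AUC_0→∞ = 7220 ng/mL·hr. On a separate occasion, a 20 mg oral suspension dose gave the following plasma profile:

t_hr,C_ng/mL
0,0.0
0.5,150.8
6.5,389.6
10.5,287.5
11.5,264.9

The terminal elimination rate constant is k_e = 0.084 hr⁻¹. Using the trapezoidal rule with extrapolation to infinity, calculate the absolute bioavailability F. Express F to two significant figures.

Trapezoidal AUC_0→11.5 (oral suspension):
  [0→0.5]: (0.0+150.8)/2 × 0.5 = 37.7
  [0.5→6.5]: (150.8+389.6)/2 × 6 = 1621.2
  [6.5→10.5]: (389.6+287.5)/2 × 4 = 1354.2
  [10.5→11.5]: (287.5+264.9)/2 × 1 = 276.2
  Sum = 3289.3 ng/mL·hr
Tail: C_last/k_e = 264.9/0.084 = 3153.571
AUC_0→∞ (oral suspension) = 3289.3 + 3153.571 = 6442.871 ng/mL·hr
F = (AUC_ev/D_ev)/(AUC_iv/D_iv) = (6442.871/20)/(7220/10) = 322.14355/722 = 0.4462

F = 0.45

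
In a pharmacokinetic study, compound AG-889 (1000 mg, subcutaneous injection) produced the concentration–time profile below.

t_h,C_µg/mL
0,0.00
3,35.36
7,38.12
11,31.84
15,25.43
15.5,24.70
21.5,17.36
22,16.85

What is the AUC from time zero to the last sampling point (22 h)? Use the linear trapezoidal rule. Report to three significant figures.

AUC = 602 µg/mL·h

Trapezoidal AUC_0→22:
  [0→3]: (0.00+35.36)/2 × 3 = 53.04
  [3→7]: (35.36+38.12)/2 × 4 = 146.96
  [7→11]: (38.12+31.84)/2 × 4 = 139.92
  [11→15]: (31.84+25.43)/2 × 4 = 114.54
  [15→15.5]: (25.43+24.70)/2 × 0.5 = 12.5325
  [15.5→21.5]: (24.70+17.36)/2 × 6 = 126.18
  [21.5→22]: (17.36+16.85)/2 × 0.5 = 8.5525
  Sum = 601.725 µg/mL·h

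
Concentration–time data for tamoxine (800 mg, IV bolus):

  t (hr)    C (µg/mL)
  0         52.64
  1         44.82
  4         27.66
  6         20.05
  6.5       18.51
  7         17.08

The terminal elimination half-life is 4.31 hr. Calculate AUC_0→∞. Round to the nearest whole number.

Trapezoidal AUC_0→7:
  [0→1]: (52.64+44.82)/2 × 1 = 48.73
  [1→4]: (44.82+27.66)/2 × 3 = 108.72
  [4→6]: (27.66+20.05)/2 × 2 = 47.71
  [6→6.5]: (20.05+18.51)/2 × 0.5 = 9.64
  [6.5→7]: (18.51+17.08)/2 × 0.5 = 8.8975
  Sum = 223.6975 µg/mL·hr
k_e = ln2 / t½ = 0.693147 / 4.31 = 0.1608 hr^-1
Extrapolated tail: C_last / k_e = 17.08 / 0.1608 = 106.219
AUC_0→∞ = 223.6975 + 106.219 = 329.9165 µg/mL·hr

AUC = 330 µg/mL·hr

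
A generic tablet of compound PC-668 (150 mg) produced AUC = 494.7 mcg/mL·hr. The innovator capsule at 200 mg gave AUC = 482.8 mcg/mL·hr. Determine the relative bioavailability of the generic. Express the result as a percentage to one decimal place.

F_rel = 136.6%

F_rel = (AUC_test/D_test) / (AUC_ref/D_ref)
      = (494.7/150) / (482.8/200)
      = 3.298 / 2.414 = 1.3662 = 136.62%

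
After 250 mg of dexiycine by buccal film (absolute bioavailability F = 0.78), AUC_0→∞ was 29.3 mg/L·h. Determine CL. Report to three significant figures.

CL = 6.66 L/h

CL = F × Dose / AUC_0→∞
   = 0.78 × 250 / 29.3 = 6.65529 L/h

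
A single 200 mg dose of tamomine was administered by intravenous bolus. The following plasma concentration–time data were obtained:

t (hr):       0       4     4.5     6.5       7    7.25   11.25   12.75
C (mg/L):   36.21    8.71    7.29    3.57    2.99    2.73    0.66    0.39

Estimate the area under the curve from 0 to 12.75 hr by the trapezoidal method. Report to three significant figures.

Trapezoidal AUC_0→12.75:
  [0→4]: (36.21+8.71)/2 × 4 = 89.84
  [4→4.5]: (8.71+7.29)/2 × 0.5 = 4.0
  [4.5→6.5]: (7.29+3.57)/2 × 2 = 10.86
  [6.5→7]: (3.57+2.99)/2 × 0.5 = 1.64
  [7→7.25]: (2.99+2.73)/2 × 0.25 = 0.715
  [7.25→11.25]: (2.73+0.66)/2 × 4 = 6.78
  [11.25→12.75]: (0.66+0.39)/2 × 1.5 = 0.7875
  Sum = 114.6225 mg/L·hr

AUC = 115 mg/L·hr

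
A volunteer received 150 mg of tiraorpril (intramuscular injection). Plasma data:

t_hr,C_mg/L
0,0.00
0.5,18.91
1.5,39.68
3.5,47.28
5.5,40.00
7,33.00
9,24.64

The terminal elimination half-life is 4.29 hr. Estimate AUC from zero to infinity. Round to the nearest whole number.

AUC = 473 mg/L·hr

Trapezoidal AUC_0→9:
  [0→0.5]: (0.00+18.91)/2 × 0.5 = 4.7275
  [0.5→1.5]: (18.91+39.68)/2 × 1 = 29.295
  [1.5→3.5]: (39.68+47.28)/2 × 2 = 86.96
  [3.5→5.5]: (47.28+40.00)/2 × 2 = 87.28
  [5.5→7]: (40.00+33.00)/2 × 1.5 = 54.75
  [7→9]: (33.00+24.64)/2 × 2 = 57.64
  Sum = 320.6525 mg/L·hr
k_e = ln2 / t½ = 0.693147 / 4.29 = 0.1616 hr^-1
Extrapolated tail: C_last / k_e = 24.64 / 0.1616 = 152.475
AUC_0→∞ = 320.6525 + 152.475 = 473.1275 mg/L·hr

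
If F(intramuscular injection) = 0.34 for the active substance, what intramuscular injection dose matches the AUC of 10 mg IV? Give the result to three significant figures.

D_intramuscular = 29.4 mg

For equal systemic exposure: F × D_ev = D_iv
D_ev = D_iv / F = 10 / 0.34 = 29.4118 mg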